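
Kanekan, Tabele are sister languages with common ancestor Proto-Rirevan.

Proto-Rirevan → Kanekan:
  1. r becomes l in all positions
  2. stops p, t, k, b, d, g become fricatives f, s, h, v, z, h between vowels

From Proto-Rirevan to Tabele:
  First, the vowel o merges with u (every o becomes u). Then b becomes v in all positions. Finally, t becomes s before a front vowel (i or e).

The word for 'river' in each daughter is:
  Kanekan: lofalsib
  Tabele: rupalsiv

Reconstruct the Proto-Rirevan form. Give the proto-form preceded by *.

Position 8: Kanekan has b, Tabele has v. Kanekan preserves b here (none of its changes turn any other segment into b), so the proto-segment is *b.
Position 3: Kanekan has f, Tabele has p. Tabele preserves p here (none of its changes turn any other segment into p), so the proto-segment is *p.
Continuing position by position gives *ropalsib; check it forward:
Kanekan: start from *ropalsib.
  rule 1 (unconditioned shift): ropalsib → lopalsib
  rule 2 (intervocalic lenition): lopalsib → lofalsib
  ⇒ Kanekan lofalsib
Tabele: start from *ropalsib.
  rule 1 (vowel merger): ropalsib → rupalsib
  rule 2 (unconditioned shift): rupalsib → rupalsiv
  rule 3: no change — rupalsiv
  ⇒ Tabele rupalsiv
Only *ropalsib yields all of Kanekan lofalsib, Tabele rupalsiv.

*ropalsib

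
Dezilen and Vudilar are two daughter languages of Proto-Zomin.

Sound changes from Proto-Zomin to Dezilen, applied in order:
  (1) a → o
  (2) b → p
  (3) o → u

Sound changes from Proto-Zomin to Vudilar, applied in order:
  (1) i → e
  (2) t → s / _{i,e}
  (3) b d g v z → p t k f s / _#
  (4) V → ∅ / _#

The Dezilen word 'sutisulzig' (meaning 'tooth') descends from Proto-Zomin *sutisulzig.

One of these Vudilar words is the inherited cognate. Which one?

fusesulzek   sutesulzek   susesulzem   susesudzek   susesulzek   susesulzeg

Vudilar: *sutisulzig > sutesulzeg > susesulzeg > susesulzek  (by vowel merger, palatalisation, final devoicing)

susesulzek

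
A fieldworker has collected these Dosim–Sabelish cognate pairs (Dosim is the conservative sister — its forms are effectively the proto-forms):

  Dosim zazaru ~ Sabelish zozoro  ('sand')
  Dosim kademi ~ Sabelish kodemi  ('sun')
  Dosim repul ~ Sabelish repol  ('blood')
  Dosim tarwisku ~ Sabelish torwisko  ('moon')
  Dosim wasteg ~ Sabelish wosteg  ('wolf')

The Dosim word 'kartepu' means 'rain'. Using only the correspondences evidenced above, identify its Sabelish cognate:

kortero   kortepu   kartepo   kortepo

kortepo

zazaru ~ zozoro, tarwisku ~ torwisko — Dosim a corresponds to Sabelish o after a consonant, before r.
zazaru ~ zozoro, tarwisku ~ torwisko — Dosim u corresponds to Sabelish o word-finally.
Applying these to Dosim 'kartepu':
  kartepu → kortepu   (a→o after a consonant, before r)
  kortepu → kortepo   (u→o word-finally)
So the Sabelish cognate is 'kortepo'.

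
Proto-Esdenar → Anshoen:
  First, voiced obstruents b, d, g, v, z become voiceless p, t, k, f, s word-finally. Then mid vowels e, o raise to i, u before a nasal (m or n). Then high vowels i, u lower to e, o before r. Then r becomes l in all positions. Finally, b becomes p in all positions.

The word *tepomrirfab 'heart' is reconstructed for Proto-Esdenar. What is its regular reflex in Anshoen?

Anshoen: start from *tepomrirfab.
  rule 1 (final devoicing): tepomrirfab → tepomrirfap
  rule 2 (pre-nasal raising): tepomrirfap → tepumrirfap
  rule 3 (pre-rhotic lowering): tepumrirfap → tepumrerfap
  rule 4 (unconditioned shift): tepumrerfap → tepumlelfap
  rule 5: no change — tepumlelfap
  ⇒ Anshoen tepumlelfap

tepumlelfap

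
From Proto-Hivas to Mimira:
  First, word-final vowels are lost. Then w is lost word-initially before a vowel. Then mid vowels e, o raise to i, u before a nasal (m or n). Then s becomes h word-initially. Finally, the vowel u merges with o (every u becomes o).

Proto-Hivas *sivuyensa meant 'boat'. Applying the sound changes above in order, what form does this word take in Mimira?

hivoyins

Mimira: start from *sivuyensa.
  rule 1 (apocope): sivuyensa → sivuyens
  rule 2: no change — sivuyens
  rule 3 (pre-nasal raising): sivuyens → sivuyins
  rule 4 (debuccalisation): sivuyins → hivuyins
  rule 5 (vowel merger): hivuyins → hivoyins
  ⇒ Mimira hivoyins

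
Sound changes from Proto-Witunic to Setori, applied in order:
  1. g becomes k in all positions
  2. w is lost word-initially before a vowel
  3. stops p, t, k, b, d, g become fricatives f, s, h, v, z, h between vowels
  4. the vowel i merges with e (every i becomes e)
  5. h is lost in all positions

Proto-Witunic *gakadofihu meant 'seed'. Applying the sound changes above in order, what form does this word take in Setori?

kaazofeu

Setori: start from *gakadofihu.
  rule 1 (unconditioned shift): gakadofihu → kakadofihu
  rule 2: no change — kakadofihu
  rule 3 (intervocalic lenition): kakadofihu → kahazofihu
  rule 4 (vowel merger): kahazofihu → kahazofehu
  rule 5 (h-loss): kahazofehu → kaazofeu
  ⇒ Setori kaazofeu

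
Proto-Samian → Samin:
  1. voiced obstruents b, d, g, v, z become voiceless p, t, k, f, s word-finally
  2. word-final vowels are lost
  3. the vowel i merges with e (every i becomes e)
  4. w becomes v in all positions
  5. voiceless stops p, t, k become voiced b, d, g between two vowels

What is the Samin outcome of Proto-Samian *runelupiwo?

runelubev

Samin: *runelupiwo
  runelupiwo (rule 1 does not apply)
  runelupiwo → runelupiw   [apocope]
  runelupiw → runelupew   [vowel merger]
  runelupew → runelupev   [unconditioned shift]
  runelupev → runelubev   [intervocalic voicing]
  giving Samin runelubev.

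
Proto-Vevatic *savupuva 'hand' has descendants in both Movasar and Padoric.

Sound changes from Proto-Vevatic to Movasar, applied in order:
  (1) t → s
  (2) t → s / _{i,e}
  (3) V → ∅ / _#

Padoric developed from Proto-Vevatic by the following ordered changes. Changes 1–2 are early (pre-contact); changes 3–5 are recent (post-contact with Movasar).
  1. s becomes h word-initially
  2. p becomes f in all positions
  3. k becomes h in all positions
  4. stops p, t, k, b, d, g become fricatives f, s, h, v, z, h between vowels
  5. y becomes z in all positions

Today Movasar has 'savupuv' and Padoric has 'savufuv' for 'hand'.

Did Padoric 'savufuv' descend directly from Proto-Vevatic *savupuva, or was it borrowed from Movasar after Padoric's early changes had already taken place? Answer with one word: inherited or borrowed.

borrowed

If inherited, *savupuva would pass through all of Padoric's changes:
Padoric: *savupuva
  savupuva → havupuva   [debuccalisation]
  havupuva → havufuva   [unconditioned shift]
  havufuva (rule 3 does not apply)
  havufuva (rule 4 does not apply)
  havufuva (rule 5 does not apply)
  giving Padoric havufuva.
If borrowed from Movasar 'savupuv' after the early changes, it would undergo only the recent ones:
  rule 3 (unconditioned shift): no change (savupuv)
  rule 4 (intervocalic lenition): savupuv → savufuv
  rule 5 (unconditioned shift): no change (savufuv)
  ⇒ as a loan: savufuv
Padoric 'savufuv' matches the loan outcome 'savufuv', not the inherited 'havufuva' — it skipped the early Padoric changes, so it was borrowed from Movasar.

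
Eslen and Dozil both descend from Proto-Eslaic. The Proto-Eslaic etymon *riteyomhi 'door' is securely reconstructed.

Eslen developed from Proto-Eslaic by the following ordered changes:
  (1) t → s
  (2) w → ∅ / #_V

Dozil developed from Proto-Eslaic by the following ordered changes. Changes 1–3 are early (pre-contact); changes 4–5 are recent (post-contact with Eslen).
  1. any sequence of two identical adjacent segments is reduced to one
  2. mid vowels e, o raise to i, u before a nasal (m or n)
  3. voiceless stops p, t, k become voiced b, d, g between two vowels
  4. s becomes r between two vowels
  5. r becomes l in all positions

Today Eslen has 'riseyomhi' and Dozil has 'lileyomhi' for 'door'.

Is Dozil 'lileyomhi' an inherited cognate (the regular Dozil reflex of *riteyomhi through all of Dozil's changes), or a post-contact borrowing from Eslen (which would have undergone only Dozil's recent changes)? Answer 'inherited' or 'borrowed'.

If inherited, *riteyomhi would pass through all of Dozil's changes:
Dozil: *riteyomhi > riteyumhi > rideyumhi > lideyumhi  (by pre-nasal raising, intervocalic voicing, unconditioned shift)
If borrowed from Eslen 'riseyomhi' after the early changes, it would undergo only the recent ones:
  rule 4 (rhotacism): riseyomhi → rireyomhi
  rule 5 (unconditioned shift): rireyomhi → lileyomhi
  ⇒ as a loan: lileyomhi
Dozil 'lileyomhi' matches the loan outcome 'lileyomhi', not the inherited 'lideyumhi' — it skipped the early Dozil changes, so it was borrowed from Eslen.

borrowed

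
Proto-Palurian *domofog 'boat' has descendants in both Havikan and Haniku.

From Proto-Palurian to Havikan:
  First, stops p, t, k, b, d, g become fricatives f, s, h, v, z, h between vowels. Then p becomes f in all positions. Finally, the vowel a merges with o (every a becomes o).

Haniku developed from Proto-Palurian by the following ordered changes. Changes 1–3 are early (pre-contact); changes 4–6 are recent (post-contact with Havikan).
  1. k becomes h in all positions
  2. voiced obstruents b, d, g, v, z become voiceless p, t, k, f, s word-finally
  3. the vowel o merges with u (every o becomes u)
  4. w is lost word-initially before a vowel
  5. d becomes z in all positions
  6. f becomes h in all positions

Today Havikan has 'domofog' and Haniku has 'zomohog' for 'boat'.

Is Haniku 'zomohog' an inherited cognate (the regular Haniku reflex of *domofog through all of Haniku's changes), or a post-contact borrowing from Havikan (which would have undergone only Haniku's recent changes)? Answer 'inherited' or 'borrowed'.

borrowed

If inherited, *domofog would pass through all of Haniku's changes:
Haniku: *domofog
  domofog (rule 1 does not apply)
  domofog → domofok   [final devoicing]
  domofok → dumufuk   [vowel merger]
  dumufuk (rule 4 does not apply)
  dumufuk → zumufuk   [unconditioned shift]
  zumufuk → zumuhuk   [unconditioned shift]
  giving Haniku zumuhuk.
If borrowed from Havikan 'domofog' after the early changes, it would undergo only the recent ones:
  rule 4 (glide loss): no change (domofog)
  rule 5 (unconditioned shift): domofog → zomofog
  rule 6 (unconditioned shift): zomofog → zomohog
  ⇒ as a loan: zomohog
Haniku 'zomohog' matches the loan outcome 'zomohog', not the inherited 'zumuhuk' — it skipped the early Haniku changes, so it was borrowed from Havikan.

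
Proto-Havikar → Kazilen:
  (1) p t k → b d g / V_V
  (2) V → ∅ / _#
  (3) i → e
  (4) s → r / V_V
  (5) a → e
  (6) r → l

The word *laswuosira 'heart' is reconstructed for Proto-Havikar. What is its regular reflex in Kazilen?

leswuolel

Kazilen: start from *laswuosira.
  rule 1: no change — laswuosira
  rule 2 (apocope): laswuosira → laswuosir
  rule 3 (vowel merger): laswuosir → laswuoser
  rule 4 (rhotacism): laswuoser → laswuorer
  rule 5 (vowel merger): laswuorer → leswuorer
  rule 6 (unconditioned shift): leswuorer → leswuolel
  ⇒ Kazilen leswuolel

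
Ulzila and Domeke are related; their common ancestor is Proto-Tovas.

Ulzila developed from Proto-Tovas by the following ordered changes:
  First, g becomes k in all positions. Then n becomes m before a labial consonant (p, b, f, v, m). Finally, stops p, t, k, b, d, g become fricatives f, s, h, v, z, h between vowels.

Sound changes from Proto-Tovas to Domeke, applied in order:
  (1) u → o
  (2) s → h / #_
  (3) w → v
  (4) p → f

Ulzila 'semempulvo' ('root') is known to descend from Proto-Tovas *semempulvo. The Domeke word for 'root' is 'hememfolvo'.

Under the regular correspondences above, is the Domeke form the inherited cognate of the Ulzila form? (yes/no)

yes

Derive the expected Domeke reflex of *semempulvo:
Domeke: *semempulvo > semempolvo > hemempolvo > hememfolvo  (by vowel merger, debuccalisation, unconditioned shift)
Domeke 'hememfolvo' matches the regular reflex exactly, so the pair is cognate.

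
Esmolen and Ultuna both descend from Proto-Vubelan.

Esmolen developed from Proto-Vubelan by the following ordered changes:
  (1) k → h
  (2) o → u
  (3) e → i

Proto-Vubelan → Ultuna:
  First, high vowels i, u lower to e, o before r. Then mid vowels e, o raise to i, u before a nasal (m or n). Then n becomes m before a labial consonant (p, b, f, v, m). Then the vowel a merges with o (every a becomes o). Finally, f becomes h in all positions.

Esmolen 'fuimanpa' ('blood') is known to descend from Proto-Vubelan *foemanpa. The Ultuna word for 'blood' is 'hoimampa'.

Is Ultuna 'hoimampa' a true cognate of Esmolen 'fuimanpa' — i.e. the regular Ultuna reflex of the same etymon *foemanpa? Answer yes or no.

Derive the expected Ultuna reflex of *foemanpa:
Ultuna: *foemanpa > foimanpa > foimampa > foimompo > hoimompo  (by pre-nasal raising, nasal place assimilation, vowel merger, unconditioned shift)
The regular Ultuna reflex would be 'hoimompo', but the attested form is 'hoimampa'. The correspondence is irregular, so they are not cognates (the Ultuna form has a different source).

no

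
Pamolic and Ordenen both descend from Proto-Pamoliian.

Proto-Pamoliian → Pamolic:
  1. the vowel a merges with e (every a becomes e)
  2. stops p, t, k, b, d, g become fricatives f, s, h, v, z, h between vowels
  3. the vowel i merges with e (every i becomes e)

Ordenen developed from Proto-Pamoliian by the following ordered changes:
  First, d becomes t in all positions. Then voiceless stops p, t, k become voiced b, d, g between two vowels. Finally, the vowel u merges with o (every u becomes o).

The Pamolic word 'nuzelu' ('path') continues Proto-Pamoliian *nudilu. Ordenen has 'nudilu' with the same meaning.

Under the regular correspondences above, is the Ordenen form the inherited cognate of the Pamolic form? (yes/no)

Derive the expected Ordenen reflex of *nudilu:
Ordenen: *nudilu > nutilu > nudilu > nodilo  (by unconditioned shift, intervocalic voicing, vowel merger)
The regular Ordenen reflex would be 'nodilo', but the attested form is 'nudilu'. The correspondence is irregular, so they are not cognates (the Ordenen form has a different source).

no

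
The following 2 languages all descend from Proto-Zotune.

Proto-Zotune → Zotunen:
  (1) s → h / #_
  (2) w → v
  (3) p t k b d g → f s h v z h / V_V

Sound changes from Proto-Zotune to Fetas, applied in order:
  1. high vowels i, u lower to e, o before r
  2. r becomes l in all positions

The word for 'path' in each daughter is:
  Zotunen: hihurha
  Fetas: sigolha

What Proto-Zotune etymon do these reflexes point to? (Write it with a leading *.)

*sigurha

Position 1: Zotunen has h, Fetas has s. Fetas preserves s here (none of its changes turn any other segment into s), so the proto-segment is *s.
Position 5: Zotunen has r, Fetas has l. Zotunen preserves r here (none of its changes turn any other segment into r), so the proto-segment is *r.
Verify the candidate proto-form against each daughter:
Zotunen: *sigurha
  sigurha → higurha   [debuccalisation]
  higurha (rule 2 does not apply)
  higurha → hihurha   [intervocalic lenition]
  giving Zotunen hihurha.
Fetas: start from *sigurha.
  rule 1 (pre-rhotic lowering): sigurha → sigorha
  rule 2 (unconditioned shift): sigorha → sigolha
  ⇒ Fetas sigolha
Only *sigurha yields all of Zotunen hihurha, Fetas sigolha.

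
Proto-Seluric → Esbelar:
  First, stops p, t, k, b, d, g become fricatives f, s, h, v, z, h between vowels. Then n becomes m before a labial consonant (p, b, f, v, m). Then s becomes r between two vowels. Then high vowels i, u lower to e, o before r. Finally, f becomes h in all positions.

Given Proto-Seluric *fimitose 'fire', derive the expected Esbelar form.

himerore

Esbelar: *fimitose > fimisose > fimirore > fimerore > himerore  (by intervocalic lenition, rhotacism, pre-rhotic lowering, unconditioned shift)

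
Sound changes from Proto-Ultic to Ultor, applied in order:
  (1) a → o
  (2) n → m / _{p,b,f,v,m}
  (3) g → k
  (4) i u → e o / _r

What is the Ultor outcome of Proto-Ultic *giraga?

Ultor: start from *giraga.
  rule 1 (vowel merger): giraga → girogo
  rule 2: no change — girogo
  rule 3 (unconditioned shift): girogo → kiroko
  rule 4 (pre-rhotic lowering): kiroko → keroko
  ⇒ Ultor keroko

keroko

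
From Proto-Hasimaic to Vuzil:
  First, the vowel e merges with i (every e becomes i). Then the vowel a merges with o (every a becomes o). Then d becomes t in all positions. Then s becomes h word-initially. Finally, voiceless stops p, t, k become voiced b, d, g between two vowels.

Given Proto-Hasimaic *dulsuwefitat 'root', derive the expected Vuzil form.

tulsuwifidot

Vuzil: *dulsuwefitat
  dulsuwefitat → dulsuwifitat   [vowel merger]
  dulsuwifitat → dulsuwifitot   [vowel merger]
  dulsuwifitot → tulsuwifitot   [unconditioned shift]
  tulsuwifitot (rule 4 does not apply)
  tulsuwifitot → tulsuwifidot   [intervocalic voicing]
  giving Vuzil tulsuwifidot.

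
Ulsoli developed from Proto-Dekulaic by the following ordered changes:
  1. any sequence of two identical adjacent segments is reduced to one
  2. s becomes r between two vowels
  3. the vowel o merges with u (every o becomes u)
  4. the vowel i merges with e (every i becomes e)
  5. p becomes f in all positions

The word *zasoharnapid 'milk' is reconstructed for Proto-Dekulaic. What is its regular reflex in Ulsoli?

zaruharnafed

Ulsoli: *zasoharnapid > zaroharnapid > zaruharnapid > zaruharnaped > zaruharnafed  (by rhotacism, vowel merger, vowel merger, unconditioned shift)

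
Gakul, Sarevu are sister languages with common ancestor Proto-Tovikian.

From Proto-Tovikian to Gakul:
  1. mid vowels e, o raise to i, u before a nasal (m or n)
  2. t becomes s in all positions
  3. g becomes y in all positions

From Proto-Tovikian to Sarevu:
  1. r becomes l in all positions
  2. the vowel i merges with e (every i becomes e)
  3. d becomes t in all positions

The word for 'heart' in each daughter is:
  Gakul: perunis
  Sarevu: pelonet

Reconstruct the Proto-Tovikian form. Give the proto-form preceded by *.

*peronit

Position 3: Gakul has r, Sarevu has l. Gakul preserves r here (none of its changes turn any other segment into r), so the proto-segment is *r.
Position 7: Gakul has s, Sarevu has t. Taking the neighbouring segments as reconstructed: Gakul s could go back to *t or *s; Sarevu t could go back to *t or *d — the one source consistent with every daughter is *t.
Position 6: Gakul has i, Sarevu has e. Taking the neighbouring segments as reconstructed: Gakul i can only go back to *i; Sarevu e could go back to *e or *i — the one source consistent with every daughter is *i.
Verify the candidate proto-form against each daughter:
Gakul: start from *peronit.
  rule 1 (pre-nasal raising): peronit → perunit
  rule 2 (unconditioned shift): perunit → perunis
  rule 3: no change — perunis
  ⇒ Gakul perunis
Sarevu: start from *peronit.
  rule 1 (unconditioned shift): peronit → pelonit
  rule 2 (vowel merger): pelonit → pelonet
  rule 3: no change — pelonet
  ⇒ Sarevu pelonet
Only *peronit yields all of Gakul perunis, Sarevu pelonet.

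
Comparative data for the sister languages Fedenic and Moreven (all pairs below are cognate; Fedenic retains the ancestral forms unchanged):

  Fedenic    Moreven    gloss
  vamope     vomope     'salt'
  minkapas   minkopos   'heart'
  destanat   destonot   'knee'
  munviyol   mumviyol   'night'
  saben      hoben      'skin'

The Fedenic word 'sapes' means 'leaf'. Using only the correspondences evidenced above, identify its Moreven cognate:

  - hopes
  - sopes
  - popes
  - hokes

hopes

saben ~ hoben — Fedenic s corresponds to Moreven h word-initially before a back vowel.
minkapas ~ minkopos — Fedenic a corresponds to Moreven o after a consonant, before a labial obstruent.
Applying these to Fedenic 'sapes':
  sapes → hapes   (s→h word-initially before a back vowel)
  hapes → hopes   (a→o after a consonant, before a labial obstruent)
So the Moreven cognate is 'hopes'.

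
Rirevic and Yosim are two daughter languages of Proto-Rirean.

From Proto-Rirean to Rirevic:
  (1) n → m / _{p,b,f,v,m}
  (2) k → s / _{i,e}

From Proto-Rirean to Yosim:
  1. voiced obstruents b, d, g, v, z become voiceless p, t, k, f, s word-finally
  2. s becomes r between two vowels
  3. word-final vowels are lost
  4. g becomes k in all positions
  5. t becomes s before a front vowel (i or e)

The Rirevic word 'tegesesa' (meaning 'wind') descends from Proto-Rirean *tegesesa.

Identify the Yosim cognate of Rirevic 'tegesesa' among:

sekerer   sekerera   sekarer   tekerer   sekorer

Yosim: start from *tegesesa.
  rule 1: no change — tegesesa
  rule 2 (rhotacism): tegesesa → tegerera
  rule 3 (apocope): tegerera → tegerer
  rule 4 (unconditioned shift): tegerer → tekerer
  rule 5 (palatalisation): tekerer → sekerer
  ⇒ Yosim sekerer
Among the options, 'sekerer' alone shows every Yosim change applied in order.

sekerer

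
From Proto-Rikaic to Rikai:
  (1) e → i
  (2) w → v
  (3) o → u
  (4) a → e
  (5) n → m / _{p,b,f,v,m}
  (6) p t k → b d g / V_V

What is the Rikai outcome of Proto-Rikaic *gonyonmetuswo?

gunyummidusvu

Rikai: *gonyonmetuswo > gonyonmituswo > gonyonmitusvo > gunyunmitusvu > gunyummitusvu > gunyummidusvu  (by vowel merger, unconditioned shift, vowel merger, nasal place assimilation, intervocalic voicing)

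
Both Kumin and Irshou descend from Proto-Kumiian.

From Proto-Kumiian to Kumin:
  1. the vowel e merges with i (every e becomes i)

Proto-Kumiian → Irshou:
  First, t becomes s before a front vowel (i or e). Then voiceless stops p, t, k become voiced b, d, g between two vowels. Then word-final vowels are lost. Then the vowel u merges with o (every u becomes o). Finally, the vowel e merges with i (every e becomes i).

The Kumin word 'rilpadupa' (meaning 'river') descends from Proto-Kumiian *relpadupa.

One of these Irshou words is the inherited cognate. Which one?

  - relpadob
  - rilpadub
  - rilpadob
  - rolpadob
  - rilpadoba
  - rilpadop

Irshou: start from *relpadupa.
  rule 1: no change — relpadupa
  rule 2 (intervocalic voicing): relpadupa → relpaduba
  rule 3 (apocope): relpaduba → relpadub
  rule 4 (vowel merger): relpadub → relpadob
  rule 5 (vowel merger): relpadob → rilpadob
  ⇒ Irshou rilpadob
Among the options, 'rilpadob' alone shows every Irshou change applied in order.

rilpadob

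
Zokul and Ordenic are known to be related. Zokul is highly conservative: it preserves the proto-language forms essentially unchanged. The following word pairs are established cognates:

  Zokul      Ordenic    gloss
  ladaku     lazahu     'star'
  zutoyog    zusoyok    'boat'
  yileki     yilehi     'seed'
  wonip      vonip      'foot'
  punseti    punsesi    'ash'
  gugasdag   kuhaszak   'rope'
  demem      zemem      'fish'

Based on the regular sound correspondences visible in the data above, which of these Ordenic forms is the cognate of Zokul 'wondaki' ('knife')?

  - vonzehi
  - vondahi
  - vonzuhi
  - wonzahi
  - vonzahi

vonzahi

wonip ~ vonip — Zokul w corresponds to Ordenic v word-initially before a back vowel.
gugasdag ~ kuhaszak — Zokul d corresponds to Ordenic z after a consonant, before a back vowel.
yileki ~ yilehi — Zokul k corresponds to Ordenic h between vowels (before a front vowel).
Applying these to Zokul 'wondaki':
  wondaki → vondaki   (w→v word-initially before a back vowel)
  vondaki → vonzaki   (d→z after a consonant, before a back vowel)
  vonzaki → vonzahi   (k→h between vowels (before a front vowel))
So the Ordenic cognate is 'vonzahi'.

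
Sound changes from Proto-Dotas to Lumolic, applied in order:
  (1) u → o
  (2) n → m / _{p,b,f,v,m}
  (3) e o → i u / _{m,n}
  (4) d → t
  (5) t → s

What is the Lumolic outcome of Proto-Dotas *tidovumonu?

Lumolic: start from *tidovumonu.
  rule 1 (vowel merger): tidovumonu → tidovomono
  rule 2: no change — tidovomono
  rule 3 (pre-nasal raising): tidovomono → tidovumuno
  rule 4 (unconditioned shift): tidovumuno → titovumuno
  rule 5 (unconditioned shift): titovumuno → sisovumuno
  ⇒ Lumolic sisovumuno

sisovumuno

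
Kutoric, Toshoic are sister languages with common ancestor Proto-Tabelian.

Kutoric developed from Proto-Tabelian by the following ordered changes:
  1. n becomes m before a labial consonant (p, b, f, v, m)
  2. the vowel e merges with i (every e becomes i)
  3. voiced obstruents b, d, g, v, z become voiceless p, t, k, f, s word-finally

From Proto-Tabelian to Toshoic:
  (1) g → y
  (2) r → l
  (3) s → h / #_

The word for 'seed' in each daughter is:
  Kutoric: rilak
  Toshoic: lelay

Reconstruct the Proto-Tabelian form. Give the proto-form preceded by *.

*relag

Position 1: Kutoric has r, Toshoic has l. Kutoric preserves r here (none of its changes turn any other segment into r), so the proto-segment is *r.
Position 2: Kutoric has i, Toshoic has e. Toshoic preserves e here (none of its changes turn any other segment into e), so the proto-segment is *e.
Verify the candidate proto-form against each daughter:
Kutoric: *relag > rilag > rilak  (by vowel merger, final devoicing)
Toshoic: *relag
  relag → relay   [unconditioned shift]
  relay → lelay   [unconditioned shift]
  lelay (rule 3 does not apply)
  giving Toshoic lelay.
No other proto-form is consistent with every reflex, so the reconstruction is *relag.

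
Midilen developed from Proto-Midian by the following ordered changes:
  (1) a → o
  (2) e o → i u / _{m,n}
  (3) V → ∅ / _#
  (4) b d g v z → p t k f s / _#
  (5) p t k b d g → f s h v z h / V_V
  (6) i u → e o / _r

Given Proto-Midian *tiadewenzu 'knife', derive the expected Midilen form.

tiozewins

Midilen: start from *tiadewenzu.
  rule 1 (vowel merger): tiadewenzu → tiodewenzu
  rule 2 (pre-nasal raising): tiodewenzu → tiodewinzu
  rule 3 (apocope): tiodewinzu → tiodewinz
  rule 4 (final devoicing): tiodewinz → tiodewins
  rule 5 (intervocalic lenition): tiodewins → tiozewins
  rule 6: no change — tiozewins
  ⇒ Midilen tiozewins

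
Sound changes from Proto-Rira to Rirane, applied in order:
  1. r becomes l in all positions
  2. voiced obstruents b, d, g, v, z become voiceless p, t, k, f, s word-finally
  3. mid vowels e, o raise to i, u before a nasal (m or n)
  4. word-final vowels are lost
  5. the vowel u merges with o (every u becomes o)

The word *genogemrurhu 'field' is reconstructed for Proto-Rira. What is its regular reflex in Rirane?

ginogimlolh

Rirane: *genogemrurhu > genogemlulhu > ginogimlulhu > ginogimlulh > ginogimlolh  (by unconditioned shift, pre-nasal raising, apocope, vowel merger)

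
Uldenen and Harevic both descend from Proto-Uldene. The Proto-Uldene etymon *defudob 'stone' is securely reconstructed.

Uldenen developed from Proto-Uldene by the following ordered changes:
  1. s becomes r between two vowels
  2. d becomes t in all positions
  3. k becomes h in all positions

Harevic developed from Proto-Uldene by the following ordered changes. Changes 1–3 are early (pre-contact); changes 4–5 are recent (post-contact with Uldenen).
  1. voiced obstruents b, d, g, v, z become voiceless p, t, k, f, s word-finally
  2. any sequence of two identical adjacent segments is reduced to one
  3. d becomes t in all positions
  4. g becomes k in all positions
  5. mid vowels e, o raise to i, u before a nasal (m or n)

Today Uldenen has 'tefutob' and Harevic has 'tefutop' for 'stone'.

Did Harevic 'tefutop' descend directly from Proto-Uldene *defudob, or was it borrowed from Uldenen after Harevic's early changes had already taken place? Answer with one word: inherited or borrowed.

inherited

If inherited, *defudob would pass through all of Harevic's changes:
Harevic: *defudob > defudop > tefutop  (by final devoicing, unconditioned shift)
If borrowed from Uldenen 'tefutob' after the early changes, it would undergo only the recent ones:
  rule 4 (unconditioned shift): no change (tefutob)
  rule 5 (pre-nasal raising): no change (tefutob)
  ⇒ as a loan: tefutob
Harevic 'tefutop' matches the inherited outcome exactly, so it is an inherited cognate, not a loan.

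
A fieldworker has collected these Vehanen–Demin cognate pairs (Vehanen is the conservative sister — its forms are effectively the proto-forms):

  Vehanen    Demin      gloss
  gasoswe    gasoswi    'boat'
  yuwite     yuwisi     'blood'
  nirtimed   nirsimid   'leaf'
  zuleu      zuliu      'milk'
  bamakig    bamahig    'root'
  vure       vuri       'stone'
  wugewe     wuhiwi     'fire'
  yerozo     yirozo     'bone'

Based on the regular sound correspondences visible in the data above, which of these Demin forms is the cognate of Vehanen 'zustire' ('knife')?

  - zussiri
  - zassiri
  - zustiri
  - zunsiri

nirtimed ~ nirsimid — Vehanen t corresponds to Demin s after a consonant, before a front vowel.
gasoswe ~ gasoswi, yuwite ~ yuwisi — Vehanen e corresponds to Demin i word-finally.
Applying these to Vehanen 'zustire':
  zustire → zussire   (t→s after a consonant, before a front vowel)
  zussire → zussiri   (e→i word-finally)
So the Demin cognate is 'zussiri'.

zussiri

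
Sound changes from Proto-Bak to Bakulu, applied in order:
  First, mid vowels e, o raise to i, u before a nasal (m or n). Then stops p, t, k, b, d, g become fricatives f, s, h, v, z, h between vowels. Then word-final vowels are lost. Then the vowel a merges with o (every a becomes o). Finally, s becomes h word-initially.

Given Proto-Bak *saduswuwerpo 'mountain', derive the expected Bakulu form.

Bakulu: *saduswuwerpo
  saduswuwerpo (rule 1 does not apply)
  saduswuwerpo → sazuswuwerpo   [intervocalic lenition]
  sazuswuwerpo → sazuswuwerp   [apocope]
  sazuswuwerp → sozuswuwerp   [vowel merger]
  sozuswuwerp → hozuswuwerp   [debuccalisation]
  giving Bakulu hozuswuwerp.

hozuswuwerp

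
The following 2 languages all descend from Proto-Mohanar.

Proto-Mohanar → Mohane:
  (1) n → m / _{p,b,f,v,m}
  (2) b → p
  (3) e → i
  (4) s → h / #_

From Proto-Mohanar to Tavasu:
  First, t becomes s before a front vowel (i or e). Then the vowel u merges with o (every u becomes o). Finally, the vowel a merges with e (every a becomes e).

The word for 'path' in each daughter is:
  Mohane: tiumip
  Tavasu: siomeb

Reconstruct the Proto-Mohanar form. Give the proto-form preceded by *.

Position 1: Mohane has t, Tavasu has s. Mohane preserves t here (none of its changes turn any other segment into t), so the proto-segment is *t.
Position 6: Mohane has p, Tavasu has b. Tavasu preserves b here (none of its changes turn any other segment into b), so the proto-segment is *b.
This points to *tiumeb. Verify forward in each daughter:
Mohane: start from *tiumeb.
  rule 1: no change — tiumeb
  rule 2 (unconditioned shift): tiumeb → tiumep
  rule 3 (vowel merger): tiumep → tiumip
  rule 4: no change — tiumip
  ⇒ Mohane tiumip
Tavasu: *tiumeb
  tiumeb → siumeb   [palatalisation]
  siumeb → siomeb   [vowel merger]
  siomeb (rule 3 does not apply)
  giving Tavasu siomeb.
*tiumeb is the unique common source.

*tiumeb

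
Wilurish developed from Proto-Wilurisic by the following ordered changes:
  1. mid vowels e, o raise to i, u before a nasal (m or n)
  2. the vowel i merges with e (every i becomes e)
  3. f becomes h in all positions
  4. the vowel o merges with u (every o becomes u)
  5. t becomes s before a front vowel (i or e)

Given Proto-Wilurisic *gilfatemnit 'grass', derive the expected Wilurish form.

gelhasemnet

Wilurish: start from *gilfatemnit.
  rule 1 (pre-nasal raising): gilfatemnit → gilfatimnit
  rule 2 (vowel merger): gilfatimnit → gelfatemnet
  rule 3 (unconditioned shift): gelfatemnet → gelhatemnet
  rule 4: no change — gelhatemnet
  rule 5 (palatalisation): gelhatemnet → gelhasemnet
  ⇒ Wilurish gelhasemnet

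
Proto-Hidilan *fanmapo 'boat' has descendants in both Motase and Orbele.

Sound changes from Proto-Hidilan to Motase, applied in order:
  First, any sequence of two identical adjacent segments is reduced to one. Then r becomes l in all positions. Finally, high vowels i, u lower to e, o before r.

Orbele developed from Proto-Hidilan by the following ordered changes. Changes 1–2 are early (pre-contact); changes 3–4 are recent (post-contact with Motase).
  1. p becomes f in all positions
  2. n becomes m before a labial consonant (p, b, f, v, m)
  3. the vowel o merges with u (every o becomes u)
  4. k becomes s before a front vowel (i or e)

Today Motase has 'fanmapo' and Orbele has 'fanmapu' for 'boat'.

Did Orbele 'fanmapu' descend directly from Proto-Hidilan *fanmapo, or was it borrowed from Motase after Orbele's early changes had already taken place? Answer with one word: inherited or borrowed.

borrowed

If inherited, *fanmapo would pass through all of Orbele's changes:
Orbele: *fanmapo > fanmafo > fammafo > fammafu  (by unconditioned shift, nasal place assimilation, vowel merger)
If borrowed from Motase 'fanmapo' after the early changes, it would undergo only the recent ones:
  rule 3 (vowel merger): fanmapo → fanmapu
  rule 4 (palatalisation): no change (fanmapu)
  ⇒ as a loan: fanmapu
Orbele 'fanmapu' matches the loan outcome 'fanmapu', not the inherited 'fammafu' — it skipped the early Orbele changes, so it was borrowed from Motase.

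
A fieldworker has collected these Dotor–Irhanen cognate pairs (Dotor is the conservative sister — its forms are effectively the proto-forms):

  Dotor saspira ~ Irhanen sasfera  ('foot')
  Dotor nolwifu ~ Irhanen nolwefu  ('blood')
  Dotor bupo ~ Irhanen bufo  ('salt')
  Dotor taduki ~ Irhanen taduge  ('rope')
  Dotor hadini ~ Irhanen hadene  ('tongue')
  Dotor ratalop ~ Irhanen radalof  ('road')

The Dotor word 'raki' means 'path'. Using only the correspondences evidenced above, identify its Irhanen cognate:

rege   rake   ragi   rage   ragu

rage

taduki ~ taduge — Dotor k corresponds to Irhanen g between vowels (before a front vowel).
taduki ~ taduge, hadini ~ hadene — Dotor i corresponds to Irhanen e word-finally.
Applying these to Dotor 'raki':
  raki → ragi   (k→g between vowels (before a front vowel))
  ragi → rage   (i→e word-finally)
So the Irhanen cognate is 'rage'.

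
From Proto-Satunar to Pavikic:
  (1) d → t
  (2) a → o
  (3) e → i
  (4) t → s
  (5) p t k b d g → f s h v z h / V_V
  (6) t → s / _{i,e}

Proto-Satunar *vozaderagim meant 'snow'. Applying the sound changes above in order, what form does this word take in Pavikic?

Pavikic: *vozaderagim > vozateragim > vozoterogim > vozotirogim > vozosirogim > vozosirohim  (by unconditioned shift, vowel merger, vowel merger, unconditioned shift, intervocalic lenition)

vozosirohim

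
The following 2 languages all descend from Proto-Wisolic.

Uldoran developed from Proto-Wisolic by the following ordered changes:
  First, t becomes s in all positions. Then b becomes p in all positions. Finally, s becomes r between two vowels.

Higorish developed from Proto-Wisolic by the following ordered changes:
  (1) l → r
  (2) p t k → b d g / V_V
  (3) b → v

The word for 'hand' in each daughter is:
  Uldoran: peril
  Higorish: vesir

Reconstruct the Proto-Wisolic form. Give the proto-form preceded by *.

Position 3: Uldoran has r, Higorish has s. Higorish preserves s here (none of its changes turn any other segment into s), so the proto-segment is *s.
Position 5: Uldoran has l, Higorish has r. Uldoran preserves l here (none of its changes turn any other segment into l), so the proto-segment is *l.
Position 1: Uldoran has p, Higorish has v. Taking the neighbouring segments as reconstructed: Uldoran p could go back to *p or *b; Higorish v could go back to *b or *v — the one source consistent with every daughter is *b.
This points to *besil. Verify forward in each daughter:
Uldoran: *besil > pesil > peril  (by unconditioned shift, rhotacism)
Higorish: *besil > besir > vesir  (by unconditioned shift, unconditioned shift)
*besil is the unique common source.

*besil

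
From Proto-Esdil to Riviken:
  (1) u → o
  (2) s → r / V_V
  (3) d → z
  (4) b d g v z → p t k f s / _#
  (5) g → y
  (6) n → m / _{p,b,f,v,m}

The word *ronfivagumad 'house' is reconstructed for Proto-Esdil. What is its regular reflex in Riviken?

Riviken: *ronfivagumad
  ronfivagumad → ronfivagomad   [vowel merger]
  ronfivagomad (rule 2 does not apply)
  ronfivagomad → ronfivagomaz   [unconditioned shift]
  ronfivagomaz → ronfivagomas   [final devoicing]
  ronfivagomas → ronfivayomas   [unconditioned shift]
  ronfivayomas → romfivayomas   [nasal place assimilation]
  giving Riviken romfivayomas.

romfivayomas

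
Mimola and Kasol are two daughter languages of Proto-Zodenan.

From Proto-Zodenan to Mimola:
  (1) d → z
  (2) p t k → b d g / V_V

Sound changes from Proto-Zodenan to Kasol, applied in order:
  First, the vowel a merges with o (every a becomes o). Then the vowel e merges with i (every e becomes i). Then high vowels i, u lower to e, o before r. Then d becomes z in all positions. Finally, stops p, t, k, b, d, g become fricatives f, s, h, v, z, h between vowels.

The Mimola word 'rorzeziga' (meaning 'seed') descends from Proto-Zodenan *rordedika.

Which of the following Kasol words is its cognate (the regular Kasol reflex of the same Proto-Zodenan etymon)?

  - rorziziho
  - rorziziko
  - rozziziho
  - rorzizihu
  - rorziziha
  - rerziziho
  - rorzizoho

rorziziho

Kasol: start from *rordedika.
  rule 1 (vowel merger): rordedika → rordediko
  rule 2 (vowel merger): rordediko → rordidiko
  rule 3: no change — rordidiko
  rule 4 (unconditioned shift): rordidiko → rorziziko
  rule 5 (intervocalic lenition): rorziziko → rorziziho
  ⇒ Kasol rorziziho
Among the options, 'rorziziho' alone shows every Kasol change applied in order.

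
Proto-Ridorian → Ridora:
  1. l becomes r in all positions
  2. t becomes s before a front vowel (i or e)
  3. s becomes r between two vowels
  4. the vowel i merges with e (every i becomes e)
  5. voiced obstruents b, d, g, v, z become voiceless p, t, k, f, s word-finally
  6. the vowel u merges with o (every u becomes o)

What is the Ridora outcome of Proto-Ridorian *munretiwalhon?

monrerewarhon

Ridora: *munretiwalhon > munretiwarhon > munresiwarhon > munreriwarhon > munrerewarhon > monrerewarhon  (by unconditioned shift, palatalisation, rhotacism, vowel merger, vowel merger)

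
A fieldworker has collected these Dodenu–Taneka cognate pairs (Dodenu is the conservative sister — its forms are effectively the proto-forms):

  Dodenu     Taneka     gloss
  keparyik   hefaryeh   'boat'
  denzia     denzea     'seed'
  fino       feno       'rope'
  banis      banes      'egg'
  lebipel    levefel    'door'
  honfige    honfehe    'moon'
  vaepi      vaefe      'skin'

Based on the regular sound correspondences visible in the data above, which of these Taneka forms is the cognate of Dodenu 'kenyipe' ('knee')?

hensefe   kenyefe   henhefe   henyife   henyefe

keparyik ~ hefaryeh — Dodenu k corresponds to Taneka h word-initially before a front vowel.
lebipel ~ levefel — Dodenu i corresponds to Taneka e after a consonant, before a labial obstruent.
lebipel ~ levefel — Dodenu p corresponds to Taneka f between vowels (before a front vowel).
Applying these to Dodenu 'kenyipe':
  kenyipe → henyipe   (k→h word-initially before a front vowel)
  henyipe → henyepe   (i→e after a consonant, before a labial obstruent)
  henyepe → henyefe   (p→f between vowels (before a front vowel))
So the Taneka cognate is 'henyefe'.

henyefe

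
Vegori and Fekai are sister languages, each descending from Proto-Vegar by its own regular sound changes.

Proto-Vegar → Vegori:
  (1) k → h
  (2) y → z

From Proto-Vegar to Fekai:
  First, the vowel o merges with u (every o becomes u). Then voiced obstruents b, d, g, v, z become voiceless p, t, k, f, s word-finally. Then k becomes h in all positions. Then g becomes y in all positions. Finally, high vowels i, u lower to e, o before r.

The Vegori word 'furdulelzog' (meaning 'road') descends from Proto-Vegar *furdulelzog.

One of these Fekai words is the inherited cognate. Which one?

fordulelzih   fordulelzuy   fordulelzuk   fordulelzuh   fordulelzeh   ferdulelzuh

fordulelzuh

Fekai: *furdulelzog > furdulelzug > furdulelzuk > furdulelzuh > fordulelzuh  (by vowel merger, final devoicing, unconditioned shift, pre-rhotic lowering)
The other candidates each miss or misapply at least one Fekai change.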